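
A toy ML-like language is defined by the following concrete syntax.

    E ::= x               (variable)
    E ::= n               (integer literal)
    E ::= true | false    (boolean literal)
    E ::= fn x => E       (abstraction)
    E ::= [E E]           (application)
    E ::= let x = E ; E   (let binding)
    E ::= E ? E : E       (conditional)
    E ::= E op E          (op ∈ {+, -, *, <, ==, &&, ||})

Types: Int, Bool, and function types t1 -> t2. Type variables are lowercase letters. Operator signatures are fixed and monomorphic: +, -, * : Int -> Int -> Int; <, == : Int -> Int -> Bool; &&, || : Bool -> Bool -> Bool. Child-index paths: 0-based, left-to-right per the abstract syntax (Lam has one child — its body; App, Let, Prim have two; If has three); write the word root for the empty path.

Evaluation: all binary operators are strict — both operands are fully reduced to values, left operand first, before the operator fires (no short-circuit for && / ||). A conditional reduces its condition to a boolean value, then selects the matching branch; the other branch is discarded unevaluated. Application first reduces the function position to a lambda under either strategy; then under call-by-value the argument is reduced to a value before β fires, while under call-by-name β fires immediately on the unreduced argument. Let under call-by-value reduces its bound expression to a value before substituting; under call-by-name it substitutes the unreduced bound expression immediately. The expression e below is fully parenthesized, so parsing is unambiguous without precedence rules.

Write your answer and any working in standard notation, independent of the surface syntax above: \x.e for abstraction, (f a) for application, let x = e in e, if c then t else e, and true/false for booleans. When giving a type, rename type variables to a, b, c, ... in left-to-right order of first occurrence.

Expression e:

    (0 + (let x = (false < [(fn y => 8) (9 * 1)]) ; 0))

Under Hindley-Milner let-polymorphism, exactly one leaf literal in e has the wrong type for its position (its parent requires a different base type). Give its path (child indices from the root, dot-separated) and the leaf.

Answer: 1.0.0 : false

Derivation:
  unify Int ~ Int
  unify Bool ~ Int
  FAIL: mismatch Bool ~ Int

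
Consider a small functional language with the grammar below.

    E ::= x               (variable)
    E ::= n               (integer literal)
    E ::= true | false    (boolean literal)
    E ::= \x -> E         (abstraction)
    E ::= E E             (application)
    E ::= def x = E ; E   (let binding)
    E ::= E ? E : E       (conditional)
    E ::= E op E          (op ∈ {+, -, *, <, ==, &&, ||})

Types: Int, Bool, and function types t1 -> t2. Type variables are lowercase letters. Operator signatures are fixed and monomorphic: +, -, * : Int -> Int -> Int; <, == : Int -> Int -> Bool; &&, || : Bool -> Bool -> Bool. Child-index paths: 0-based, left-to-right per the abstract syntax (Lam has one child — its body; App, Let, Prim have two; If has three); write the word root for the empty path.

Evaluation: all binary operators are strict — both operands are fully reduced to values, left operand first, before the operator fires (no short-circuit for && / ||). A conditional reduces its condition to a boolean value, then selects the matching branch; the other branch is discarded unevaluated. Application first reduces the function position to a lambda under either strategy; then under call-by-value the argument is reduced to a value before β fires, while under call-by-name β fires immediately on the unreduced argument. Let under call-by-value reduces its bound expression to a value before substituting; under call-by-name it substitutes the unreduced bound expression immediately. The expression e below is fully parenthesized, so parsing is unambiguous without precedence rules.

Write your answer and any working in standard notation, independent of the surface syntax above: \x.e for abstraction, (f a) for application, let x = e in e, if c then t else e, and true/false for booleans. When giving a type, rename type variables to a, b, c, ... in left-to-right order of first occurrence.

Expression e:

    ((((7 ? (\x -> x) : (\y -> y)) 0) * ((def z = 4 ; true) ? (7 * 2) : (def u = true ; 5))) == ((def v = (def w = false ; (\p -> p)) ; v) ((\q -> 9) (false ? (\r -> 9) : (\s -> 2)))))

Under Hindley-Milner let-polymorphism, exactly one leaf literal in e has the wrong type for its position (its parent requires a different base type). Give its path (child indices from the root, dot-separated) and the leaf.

Answer: 0.0.0.0 : 7

Derivation:
  unify Int ~ Bool
  FAIL: mismatch Int ~ Bool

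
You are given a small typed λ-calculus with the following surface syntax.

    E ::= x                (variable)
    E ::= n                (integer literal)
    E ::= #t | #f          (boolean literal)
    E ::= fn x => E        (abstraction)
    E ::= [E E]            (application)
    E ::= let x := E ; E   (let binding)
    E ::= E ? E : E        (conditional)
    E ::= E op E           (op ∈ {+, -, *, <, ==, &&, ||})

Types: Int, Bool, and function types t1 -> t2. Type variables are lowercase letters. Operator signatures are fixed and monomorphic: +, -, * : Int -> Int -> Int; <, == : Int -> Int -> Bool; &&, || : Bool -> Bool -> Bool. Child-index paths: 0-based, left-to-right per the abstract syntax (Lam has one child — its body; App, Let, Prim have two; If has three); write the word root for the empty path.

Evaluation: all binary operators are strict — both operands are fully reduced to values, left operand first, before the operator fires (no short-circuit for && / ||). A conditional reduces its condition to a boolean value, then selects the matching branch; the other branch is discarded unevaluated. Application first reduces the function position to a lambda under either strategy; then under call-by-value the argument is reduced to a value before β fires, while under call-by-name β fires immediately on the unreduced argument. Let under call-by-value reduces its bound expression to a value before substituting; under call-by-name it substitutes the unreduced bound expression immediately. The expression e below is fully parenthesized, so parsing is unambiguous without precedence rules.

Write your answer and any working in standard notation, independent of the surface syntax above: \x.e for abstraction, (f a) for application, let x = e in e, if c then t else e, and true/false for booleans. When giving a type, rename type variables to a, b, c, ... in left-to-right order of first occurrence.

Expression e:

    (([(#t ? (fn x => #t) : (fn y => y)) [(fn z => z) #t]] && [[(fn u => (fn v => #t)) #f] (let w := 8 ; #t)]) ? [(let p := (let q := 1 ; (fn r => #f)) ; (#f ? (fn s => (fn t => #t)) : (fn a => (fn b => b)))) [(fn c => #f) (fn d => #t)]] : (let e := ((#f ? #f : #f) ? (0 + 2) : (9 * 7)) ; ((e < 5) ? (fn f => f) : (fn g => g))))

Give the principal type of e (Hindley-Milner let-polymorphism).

Derivation:
  unify Bool ~ Bool
\x._ : a -> Bool
y : b
\y._ : b -> b
  unify a -> Bool ~ b -> b
  unify a ~ b
  unify Bool ~ b
z : c
\z._ : c -> c
  unify c -> c ~ Bool -> d
  unify c ~ Bool
  unify Bool ~ d
_ _ : Bool
  unify Bool -> Bool ~ Bool -> e
  unify Bool ~ Bool
  unify Bool ~ e
_ _ : Bool
  unify Bool ~ Bool
\v._ : g -> Bool
\u._ : f -> g -> Bool
  unify f -> g -> Bool ~ Bool -> h
  unify f ~ Bool
  unify g -> Bool ~ h
_ _ : g -> Bool
let w : Int
  unify g -> Bool ~ Bool -> i
  unify g ~ Bool
  unify Bool ~ i
_ _ : Bool
  unify Bool ~ Bool
  unify Bool ~ Bool
let q : Int
\r._ : j -> Bool
let p : forall. j -> Bool
  unify Bool ~ Bool
\t._ : l -> Bool
\s._ : k -> l -> Bool
b : n
\b._ : n -> n
\a._ : m -> n -> n
  unify k -> l -> Bool ~ m -> n -> n
  unify k ~ m
  unify l -> Bool ~ n -> n
  unify l ~ n
  unify Bool ~ n
\c._ : o -> Bool
\d._ : p -> Bool
  unify o -> Bool ~ (p -> Bool) -> q
  unify o ~ p -> Bool
  unify Bool ~ q
_ _ : Bool
  unify m -> Bool -> Bool ~ Bool -> r
  unify m ~ Bool
  unify Bool -> Bool ~ r
_ _ : Bool -> Bool
  unify Bool ~ Bool
  unify Bool ~ Bool
  unify Bool ~ Bool
  unify Int ~ Int
  unify Int ~ Int
  unify Int ~ Int
  unify Int ~ Int
  unify Int ~ Int
let e : Int
e : Int
  unify Int ~ Int
  unify Int ~ Int
  unify Bool ~ Bool
f : s
\f._ : s -> s
g : t
\g._ : t -> t
  unify s -> s ~ t -> t
  unify s ~ t
  unify t ~ t
  unify Bool -> Bool ~ t -> t
  unify Bool ~ t
  unify Bool ~ Bool

Answer: Bool -> Bool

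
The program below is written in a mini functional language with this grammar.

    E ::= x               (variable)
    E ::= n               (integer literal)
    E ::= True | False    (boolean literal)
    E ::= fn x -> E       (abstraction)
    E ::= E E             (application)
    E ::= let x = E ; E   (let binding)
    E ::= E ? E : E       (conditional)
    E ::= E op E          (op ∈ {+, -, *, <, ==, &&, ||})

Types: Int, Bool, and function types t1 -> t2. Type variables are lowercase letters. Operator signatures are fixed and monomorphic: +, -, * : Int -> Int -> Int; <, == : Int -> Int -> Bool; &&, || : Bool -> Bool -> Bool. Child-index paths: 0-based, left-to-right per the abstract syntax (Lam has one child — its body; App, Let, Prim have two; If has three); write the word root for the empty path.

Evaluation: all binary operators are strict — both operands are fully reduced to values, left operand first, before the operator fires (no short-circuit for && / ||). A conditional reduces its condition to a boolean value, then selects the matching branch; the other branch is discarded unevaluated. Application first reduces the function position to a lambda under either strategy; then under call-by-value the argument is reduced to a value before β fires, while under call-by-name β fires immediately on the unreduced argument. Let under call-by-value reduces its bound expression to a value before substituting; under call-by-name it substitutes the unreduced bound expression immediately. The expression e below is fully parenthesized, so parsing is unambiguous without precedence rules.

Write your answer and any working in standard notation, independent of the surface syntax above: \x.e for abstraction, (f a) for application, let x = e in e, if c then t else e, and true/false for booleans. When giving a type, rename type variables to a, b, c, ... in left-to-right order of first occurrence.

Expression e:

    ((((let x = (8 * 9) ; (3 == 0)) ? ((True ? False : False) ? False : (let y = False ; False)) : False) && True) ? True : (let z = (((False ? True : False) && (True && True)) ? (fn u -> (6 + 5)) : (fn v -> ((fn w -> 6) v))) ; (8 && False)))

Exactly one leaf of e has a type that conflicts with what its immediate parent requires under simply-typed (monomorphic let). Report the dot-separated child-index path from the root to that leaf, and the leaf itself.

Answer: 2.1.0 : 8

Working:
  unify Int ~ Int
  unify Int ~ Int
let x : Int
  unify Int ~ Int
  unify Int ~ Int
  unify Bool ~ Bool
  unify Bool ~ Bool
  unify Bool ~ Bool
  unify Bool ~ Bool
let y : Bool
  unify Bool ~ Bool
  unify Bool ~ Bool
  unify Bool ~ Bool
  unify Bool ~ Bool
  unify Bool ~ Bool
  unify Bool ~ Bool
  unify Bool ~ Bool
  unify Bool ~ Bool
  unify Bool ~ Bool
  unify Bool ~ Bool
  unify Bool ~ Bool
  unify Bool ~ Bool
  unify Int ~ Int
  unify Int ~ Int
\u._ : a -> Int
\w._ : c -> Int
v : b
  unify c -> Int ~ b -> d
  unify c ~ b
  unify Int ~ d
_ _ : Int
\v._ : b -> Int
  unify a -> Int ~ b -> Int
  unify a ~ b
  unify Int ~ Int
let z : b -> Int
  unify Int ~ Bool
  FAIL: mismatch Int ~ Bool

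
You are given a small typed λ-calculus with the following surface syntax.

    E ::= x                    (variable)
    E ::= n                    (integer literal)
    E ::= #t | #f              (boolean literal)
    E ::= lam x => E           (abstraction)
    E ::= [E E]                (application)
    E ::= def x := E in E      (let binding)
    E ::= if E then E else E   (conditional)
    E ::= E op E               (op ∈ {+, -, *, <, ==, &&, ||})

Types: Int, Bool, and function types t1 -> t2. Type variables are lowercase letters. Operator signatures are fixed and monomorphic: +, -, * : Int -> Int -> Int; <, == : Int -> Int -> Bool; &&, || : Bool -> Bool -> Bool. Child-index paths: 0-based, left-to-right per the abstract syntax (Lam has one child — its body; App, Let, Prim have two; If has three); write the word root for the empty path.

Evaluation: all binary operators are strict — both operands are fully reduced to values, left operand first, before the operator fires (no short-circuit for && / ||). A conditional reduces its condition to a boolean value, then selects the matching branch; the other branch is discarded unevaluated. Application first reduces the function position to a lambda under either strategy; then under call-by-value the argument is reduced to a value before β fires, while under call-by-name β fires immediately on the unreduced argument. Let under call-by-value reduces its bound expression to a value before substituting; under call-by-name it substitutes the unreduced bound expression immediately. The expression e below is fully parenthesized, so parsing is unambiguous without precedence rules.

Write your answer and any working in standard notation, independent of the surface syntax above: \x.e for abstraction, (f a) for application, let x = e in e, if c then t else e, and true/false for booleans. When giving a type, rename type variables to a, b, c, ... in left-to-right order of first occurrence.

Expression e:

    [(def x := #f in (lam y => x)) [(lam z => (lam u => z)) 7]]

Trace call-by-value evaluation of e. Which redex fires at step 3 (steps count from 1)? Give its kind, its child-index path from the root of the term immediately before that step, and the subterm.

Trace:
step 0: ((let x = false in (\y.x)) ((\z.(\u.z)) 7))
step 1: [let@0] ((\y.false) ((\z.(\u.z)) 7))
step 2: [beta@1] ((\y.false) (\u.7))
step 3: [beta@root] false

Answer: beta at root : ((\y.false) (\u.7))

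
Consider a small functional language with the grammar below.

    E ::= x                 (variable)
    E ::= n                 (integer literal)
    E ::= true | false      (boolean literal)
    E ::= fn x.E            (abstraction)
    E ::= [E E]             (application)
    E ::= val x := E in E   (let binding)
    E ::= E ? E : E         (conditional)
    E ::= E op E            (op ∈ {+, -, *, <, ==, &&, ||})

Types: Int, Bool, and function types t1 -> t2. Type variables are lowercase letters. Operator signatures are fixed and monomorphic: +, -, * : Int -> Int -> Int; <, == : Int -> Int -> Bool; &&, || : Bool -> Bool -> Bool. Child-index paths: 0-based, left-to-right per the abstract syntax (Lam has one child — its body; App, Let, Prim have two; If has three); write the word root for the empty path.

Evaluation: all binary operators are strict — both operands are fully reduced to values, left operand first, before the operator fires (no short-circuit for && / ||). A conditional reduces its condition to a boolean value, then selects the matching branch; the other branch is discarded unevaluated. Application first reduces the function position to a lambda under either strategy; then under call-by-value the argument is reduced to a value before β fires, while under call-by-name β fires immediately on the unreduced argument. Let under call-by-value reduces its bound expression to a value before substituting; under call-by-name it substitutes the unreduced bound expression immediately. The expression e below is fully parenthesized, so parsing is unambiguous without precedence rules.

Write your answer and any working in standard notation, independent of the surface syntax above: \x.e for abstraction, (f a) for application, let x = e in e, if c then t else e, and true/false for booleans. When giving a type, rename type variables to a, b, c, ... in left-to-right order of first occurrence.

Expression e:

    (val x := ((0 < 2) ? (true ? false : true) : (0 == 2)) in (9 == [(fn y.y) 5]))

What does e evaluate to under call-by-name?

Answer: false

Trace:
step 0: (let x = (if (0 < 2) then (if true then false else true) else (0 == 2)) in (9 == ((\y.y) 5)))
step 1: [let@root] (9 == ((\y.y) 5))
step 2: [beta@1] (9 == 5)
step 3: [delta@root] false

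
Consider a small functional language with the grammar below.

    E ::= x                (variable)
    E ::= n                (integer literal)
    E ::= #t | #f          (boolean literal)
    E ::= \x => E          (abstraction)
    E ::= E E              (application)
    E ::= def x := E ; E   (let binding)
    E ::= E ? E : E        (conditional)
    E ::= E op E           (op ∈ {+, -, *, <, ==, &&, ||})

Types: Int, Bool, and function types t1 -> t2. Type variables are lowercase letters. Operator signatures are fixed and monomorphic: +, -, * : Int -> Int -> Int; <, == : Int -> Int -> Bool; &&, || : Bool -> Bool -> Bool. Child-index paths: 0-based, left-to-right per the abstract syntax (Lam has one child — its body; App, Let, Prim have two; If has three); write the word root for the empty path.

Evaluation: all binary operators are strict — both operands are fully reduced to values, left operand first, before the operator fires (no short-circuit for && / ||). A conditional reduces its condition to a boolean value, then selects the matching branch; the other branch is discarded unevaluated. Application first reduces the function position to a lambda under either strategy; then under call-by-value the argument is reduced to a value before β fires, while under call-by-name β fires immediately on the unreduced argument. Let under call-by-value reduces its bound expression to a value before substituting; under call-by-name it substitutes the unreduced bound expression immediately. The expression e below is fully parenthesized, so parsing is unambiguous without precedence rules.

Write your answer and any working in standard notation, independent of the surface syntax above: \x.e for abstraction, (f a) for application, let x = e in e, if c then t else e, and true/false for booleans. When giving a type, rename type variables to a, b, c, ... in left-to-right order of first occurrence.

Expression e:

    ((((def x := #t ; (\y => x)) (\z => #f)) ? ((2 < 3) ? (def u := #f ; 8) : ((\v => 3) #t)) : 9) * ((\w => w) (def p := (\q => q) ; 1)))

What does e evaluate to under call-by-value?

Answer: 8

Derivation:
step 0: ((if ((let x = true in (\y.x)) (\z.false)) then (if (2 < 3) then (let u = false in 8) else ((\v.3) true)) else 9) * ((\w.w) (let p = (\q.q) in 1)))
step 1: [let@0.0.0] ((if ((\y.true) (\z.false)) then (if (2 < 3) then (let u = false in 8) else ((\v.3) true)) else 9) * ((\w.w) (let p = (\q.q) in 1)))
step 2: [beta@0.0] ((if true then (if (2 < 3) then (let u = false in 8) else ((\v.3) true)) else 9) * ((\w.w) (let p = (\q.q) in 1)))
step 3: [if@0] ((if (2 < 3) then (let u = false in 8) else ((\v.3) true)) * ((\w.w) (let p = (\q.q) in 1)))
step 4: [delta@0.0] ((if true then (let u = false in 8) else ((\v.3) true)) * ((\w.w) (let p = (\q.q) in 1)))
step 5: [if@0] ((let u = false in 8) * ((\w.w) (let p = (\q.q) in 1)))
step 6: [let@0] (8 * ((\w.w) (let p = (\q.q) in 1)))
step 7: [let@1.1] (8 * ((\w.w) 1))
step 8: [beta@1] (8 * 1)
step 9: [delta@root] 8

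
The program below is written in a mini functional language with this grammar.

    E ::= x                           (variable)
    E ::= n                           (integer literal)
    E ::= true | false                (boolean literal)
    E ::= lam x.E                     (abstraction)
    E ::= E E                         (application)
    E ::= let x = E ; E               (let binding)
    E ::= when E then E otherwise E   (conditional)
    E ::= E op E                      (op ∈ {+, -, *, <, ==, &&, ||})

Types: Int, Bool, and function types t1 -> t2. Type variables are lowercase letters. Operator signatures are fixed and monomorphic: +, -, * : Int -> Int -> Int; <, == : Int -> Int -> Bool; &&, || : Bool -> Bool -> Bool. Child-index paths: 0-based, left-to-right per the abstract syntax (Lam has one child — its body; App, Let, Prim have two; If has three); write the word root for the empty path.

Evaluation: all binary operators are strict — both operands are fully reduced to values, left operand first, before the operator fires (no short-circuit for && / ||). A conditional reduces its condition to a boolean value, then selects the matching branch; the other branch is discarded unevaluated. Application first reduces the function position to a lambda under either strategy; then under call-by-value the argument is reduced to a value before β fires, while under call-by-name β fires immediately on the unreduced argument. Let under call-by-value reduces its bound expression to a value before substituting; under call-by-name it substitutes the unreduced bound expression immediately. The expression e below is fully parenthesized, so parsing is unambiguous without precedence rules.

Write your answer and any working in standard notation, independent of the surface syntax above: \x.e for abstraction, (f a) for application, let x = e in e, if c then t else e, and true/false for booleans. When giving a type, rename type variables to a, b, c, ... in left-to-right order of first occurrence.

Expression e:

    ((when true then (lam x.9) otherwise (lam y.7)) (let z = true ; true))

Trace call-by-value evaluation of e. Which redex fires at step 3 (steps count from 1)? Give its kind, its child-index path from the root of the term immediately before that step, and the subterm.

Working:
step 0: ((if true then (\x.9) else (\y.7)) (let z = true in true))
step 1: [if@0] ((\x.9) (let z = true in true))
step 2: [let@1] ((\x.9) true)
step 3: [beta@root] 9

Answer: beta at root : ((\x.9) true)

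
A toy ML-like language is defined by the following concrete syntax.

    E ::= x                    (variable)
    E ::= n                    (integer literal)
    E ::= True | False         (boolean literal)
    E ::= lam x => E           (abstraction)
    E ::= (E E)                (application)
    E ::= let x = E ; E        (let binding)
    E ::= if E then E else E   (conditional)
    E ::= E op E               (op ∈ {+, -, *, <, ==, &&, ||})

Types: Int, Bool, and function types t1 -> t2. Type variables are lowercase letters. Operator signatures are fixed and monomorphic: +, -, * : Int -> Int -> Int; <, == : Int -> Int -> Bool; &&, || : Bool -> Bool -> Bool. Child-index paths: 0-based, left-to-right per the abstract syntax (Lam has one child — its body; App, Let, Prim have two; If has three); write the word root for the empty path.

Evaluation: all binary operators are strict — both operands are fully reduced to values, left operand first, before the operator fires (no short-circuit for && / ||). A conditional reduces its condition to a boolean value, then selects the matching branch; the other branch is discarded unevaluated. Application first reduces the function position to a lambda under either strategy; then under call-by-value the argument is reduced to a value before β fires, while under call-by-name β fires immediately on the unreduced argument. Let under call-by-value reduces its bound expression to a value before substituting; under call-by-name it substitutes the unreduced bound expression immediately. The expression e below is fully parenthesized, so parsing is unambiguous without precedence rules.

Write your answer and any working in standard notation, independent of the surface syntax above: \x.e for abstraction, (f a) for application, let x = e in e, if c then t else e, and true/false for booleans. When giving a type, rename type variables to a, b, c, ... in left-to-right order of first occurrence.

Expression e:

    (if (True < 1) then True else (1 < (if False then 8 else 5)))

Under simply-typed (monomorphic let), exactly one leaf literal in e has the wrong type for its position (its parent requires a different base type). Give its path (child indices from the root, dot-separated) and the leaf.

Answer: 0.0 : true

Working:
  unify Bool ~ Int
  FAIL: mismatch Bool ~ Int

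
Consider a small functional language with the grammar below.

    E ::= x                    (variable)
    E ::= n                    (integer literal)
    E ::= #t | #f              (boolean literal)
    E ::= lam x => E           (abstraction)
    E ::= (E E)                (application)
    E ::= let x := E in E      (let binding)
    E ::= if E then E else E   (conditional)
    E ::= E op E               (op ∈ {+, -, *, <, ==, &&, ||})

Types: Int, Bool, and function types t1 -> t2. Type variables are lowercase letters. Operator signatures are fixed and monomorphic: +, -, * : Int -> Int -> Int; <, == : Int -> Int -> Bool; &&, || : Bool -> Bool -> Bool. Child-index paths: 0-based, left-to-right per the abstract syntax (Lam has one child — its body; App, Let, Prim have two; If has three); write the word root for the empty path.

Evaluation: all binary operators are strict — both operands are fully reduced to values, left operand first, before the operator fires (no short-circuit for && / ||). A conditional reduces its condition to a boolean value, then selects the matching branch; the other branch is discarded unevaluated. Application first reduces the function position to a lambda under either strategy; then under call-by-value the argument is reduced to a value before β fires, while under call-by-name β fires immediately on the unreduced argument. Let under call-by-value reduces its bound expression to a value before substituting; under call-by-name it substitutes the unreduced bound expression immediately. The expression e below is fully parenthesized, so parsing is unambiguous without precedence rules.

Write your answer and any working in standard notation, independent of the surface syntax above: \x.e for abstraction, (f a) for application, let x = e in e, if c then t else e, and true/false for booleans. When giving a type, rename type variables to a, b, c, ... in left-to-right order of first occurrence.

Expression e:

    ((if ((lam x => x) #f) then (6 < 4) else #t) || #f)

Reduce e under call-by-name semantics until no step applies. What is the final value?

Answer: true

Working:
step 0: ((if ((\x.x) false) then (6 < 4) else true) || false)
step 1: [beta@0.0] ((if false then (6 < 4) else true) || false)
step 2: [if@0] (true || false)
step 3: [delta@root] true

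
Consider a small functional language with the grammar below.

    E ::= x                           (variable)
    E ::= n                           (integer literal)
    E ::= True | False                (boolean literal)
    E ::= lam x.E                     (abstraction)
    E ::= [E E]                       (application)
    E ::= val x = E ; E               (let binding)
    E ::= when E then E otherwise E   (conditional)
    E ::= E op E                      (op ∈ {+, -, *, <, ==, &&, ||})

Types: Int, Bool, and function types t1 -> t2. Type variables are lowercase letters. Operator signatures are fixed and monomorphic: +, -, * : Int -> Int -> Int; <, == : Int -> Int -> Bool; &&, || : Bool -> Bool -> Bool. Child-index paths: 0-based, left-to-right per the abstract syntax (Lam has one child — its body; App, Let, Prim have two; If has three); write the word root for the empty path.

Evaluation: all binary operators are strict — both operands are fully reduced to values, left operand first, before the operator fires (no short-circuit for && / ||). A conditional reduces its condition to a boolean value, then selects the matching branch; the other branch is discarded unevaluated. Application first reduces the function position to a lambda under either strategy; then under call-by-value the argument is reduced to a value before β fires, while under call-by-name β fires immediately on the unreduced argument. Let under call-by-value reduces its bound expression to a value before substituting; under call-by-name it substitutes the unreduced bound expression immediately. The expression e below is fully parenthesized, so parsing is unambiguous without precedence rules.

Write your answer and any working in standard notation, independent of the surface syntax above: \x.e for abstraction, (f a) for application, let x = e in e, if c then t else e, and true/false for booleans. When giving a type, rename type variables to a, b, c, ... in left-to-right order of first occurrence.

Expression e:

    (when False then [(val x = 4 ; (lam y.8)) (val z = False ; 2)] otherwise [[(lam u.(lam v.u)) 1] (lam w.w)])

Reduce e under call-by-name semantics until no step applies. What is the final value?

Answer: 1

Working:
step 0: (if false then ((let x = 4 in (\y.8)) (let z = false in 2)) else (((\u.(\v.u)) 1) (\w.w)))
step 1: [if@root] (((\u.(\v.u)) 1) (\w.w))
step 2: [beta@0] ((\v.1) (\w.w))
step 3: [beta@root] 1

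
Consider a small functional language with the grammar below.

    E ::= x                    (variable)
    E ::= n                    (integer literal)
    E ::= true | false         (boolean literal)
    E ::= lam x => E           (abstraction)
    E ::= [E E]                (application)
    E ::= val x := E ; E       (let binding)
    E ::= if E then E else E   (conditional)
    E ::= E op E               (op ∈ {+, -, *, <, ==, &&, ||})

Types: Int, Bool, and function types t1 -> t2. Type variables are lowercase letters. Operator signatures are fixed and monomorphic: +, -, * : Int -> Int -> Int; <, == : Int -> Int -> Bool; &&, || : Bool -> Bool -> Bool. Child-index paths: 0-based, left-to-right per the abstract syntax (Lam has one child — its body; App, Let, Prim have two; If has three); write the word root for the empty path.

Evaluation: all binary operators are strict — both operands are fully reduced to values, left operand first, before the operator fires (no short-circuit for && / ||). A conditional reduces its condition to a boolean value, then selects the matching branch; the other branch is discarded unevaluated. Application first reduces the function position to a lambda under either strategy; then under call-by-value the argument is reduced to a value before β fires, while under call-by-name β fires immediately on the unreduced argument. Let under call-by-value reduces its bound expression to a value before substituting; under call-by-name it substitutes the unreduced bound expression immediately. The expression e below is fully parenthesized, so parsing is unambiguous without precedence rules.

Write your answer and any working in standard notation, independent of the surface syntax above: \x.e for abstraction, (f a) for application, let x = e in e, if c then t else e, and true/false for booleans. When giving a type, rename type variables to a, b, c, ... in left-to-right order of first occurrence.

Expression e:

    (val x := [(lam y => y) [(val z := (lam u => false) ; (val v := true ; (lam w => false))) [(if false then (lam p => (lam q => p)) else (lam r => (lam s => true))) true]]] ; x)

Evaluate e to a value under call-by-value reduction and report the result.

Answer: false

Trace:
step 0: (let x = ((\y.y) ((let z = (\u.false) in (let v = true in (\w.false))) ((if false then (\p.(\q.p)) else (\r.(\s.true))) true))) in x)
step 1: [let@0.1.0] (let x = ((\y.y) ((let v = true in (\w.false)) ((if false then (\p.(\q.p)) else (\r.(\s.true))) true))) in x)
step 2: [let@0.1.0] (let x = ((\y.y) ((\w.false) ((if false then (\p.(\q.p)) else (\r.(\s.true))) true))) in x)
step 3: [if@0.1.1.0] (let x = ((\y.y) ((\w.false) ((\r.(\s.true)) true))) in x)
step 4: [beta@0.1.1] (let x = ((\y.y) ((\w.false) (\s.true))) in x)
step 5: [beta@0.1] (let x = ((\y.y) false) in x)
step 6: [beta@0] (let x = false in x)
step 7: [let@root] false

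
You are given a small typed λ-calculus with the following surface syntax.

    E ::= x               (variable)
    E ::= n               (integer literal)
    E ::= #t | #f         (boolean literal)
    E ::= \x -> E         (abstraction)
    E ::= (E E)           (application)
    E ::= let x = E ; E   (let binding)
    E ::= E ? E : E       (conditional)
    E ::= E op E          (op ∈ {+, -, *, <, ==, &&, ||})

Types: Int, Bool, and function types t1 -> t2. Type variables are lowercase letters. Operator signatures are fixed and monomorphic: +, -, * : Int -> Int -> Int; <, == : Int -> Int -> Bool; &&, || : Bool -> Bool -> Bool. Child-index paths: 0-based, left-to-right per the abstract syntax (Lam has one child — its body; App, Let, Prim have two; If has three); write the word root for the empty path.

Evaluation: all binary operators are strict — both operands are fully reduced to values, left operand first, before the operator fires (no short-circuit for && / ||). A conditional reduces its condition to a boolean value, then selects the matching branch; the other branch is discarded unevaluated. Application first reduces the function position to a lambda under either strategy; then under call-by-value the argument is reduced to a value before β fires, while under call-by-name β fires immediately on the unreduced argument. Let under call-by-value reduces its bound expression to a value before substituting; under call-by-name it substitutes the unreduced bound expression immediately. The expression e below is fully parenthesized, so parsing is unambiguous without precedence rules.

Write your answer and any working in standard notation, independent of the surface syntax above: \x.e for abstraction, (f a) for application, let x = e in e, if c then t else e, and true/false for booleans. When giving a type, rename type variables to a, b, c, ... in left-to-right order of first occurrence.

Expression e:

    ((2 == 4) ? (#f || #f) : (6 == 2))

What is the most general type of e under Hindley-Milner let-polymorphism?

Answer: Bool

Trace:
  unify Int ~ Int
  unify Int ~ Int
  unify Bool ~ Bool
  unify Bool ~ Bool
  unify Bool ~ Bool
  unify Int ~ Int
  unify Int ~ Int
  unify Bool ~ Bool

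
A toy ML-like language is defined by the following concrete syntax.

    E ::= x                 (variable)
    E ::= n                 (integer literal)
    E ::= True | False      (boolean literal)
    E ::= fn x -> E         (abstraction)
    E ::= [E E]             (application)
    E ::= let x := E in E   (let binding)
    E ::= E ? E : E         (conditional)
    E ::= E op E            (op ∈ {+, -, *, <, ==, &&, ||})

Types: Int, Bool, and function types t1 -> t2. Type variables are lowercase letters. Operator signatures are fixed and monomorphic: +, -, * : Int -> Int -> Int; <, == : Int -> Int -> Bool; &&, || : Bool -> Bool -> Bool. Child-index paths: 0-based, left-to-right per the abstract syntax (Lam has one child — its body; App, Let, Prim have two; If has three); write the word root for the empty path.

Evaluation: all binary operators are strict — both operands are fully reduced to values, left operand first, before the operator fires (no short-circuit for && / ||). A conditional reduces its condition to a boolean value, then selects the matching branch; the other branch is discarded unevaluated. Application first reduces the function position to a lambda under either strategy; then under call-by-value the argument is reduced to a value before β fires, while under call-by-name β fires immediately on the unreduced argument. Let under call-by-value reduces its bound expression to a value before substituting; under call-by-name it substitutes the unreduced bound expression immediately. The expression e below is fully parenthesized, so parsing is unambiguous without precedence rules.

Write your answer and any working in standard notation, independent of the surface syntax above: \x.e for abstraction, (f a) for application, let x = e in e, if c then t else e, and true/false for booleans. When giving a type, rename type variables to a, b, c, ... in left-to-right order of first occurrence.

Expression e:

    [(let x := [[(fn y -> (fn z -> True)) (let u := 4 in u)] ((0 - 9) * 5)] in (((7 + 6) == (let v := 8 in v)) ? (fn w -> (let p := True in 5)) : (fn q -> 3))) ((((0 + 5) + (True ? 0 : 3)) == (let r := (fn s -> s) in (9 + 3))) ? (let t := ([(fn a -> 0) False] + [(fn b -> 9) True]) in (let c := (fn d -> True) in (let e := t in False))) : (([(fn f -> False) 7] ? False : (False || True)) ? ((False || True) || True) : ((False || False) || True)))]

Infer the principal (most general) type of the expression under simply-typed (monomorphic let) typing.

Answer: Int

Derivation:
\z._ : b -> Bool
\y._ : a -> b -> Bool
let u : Int
u : Int
  unify a -> b -> Bool ~ Int -> c
  unify a ~ Int
  unify b -> Bool ~ c
_ _ : b -> Bool
  unify Int ~ Int
  unify Int ~ Int
  unify Int ~ Int
  unify Int ~ Int
  unify b -> Bool ~ Int -> d
  unify b ~ Int
  unify Bool ~ d
_ _ : Bool
let x : Bool
  unify Int ~ Int
  unify Int ~ Int
  unify Int ~ Int
let v : Int
v : Int
  unify Int ~ Int
  unify Bool ~ Bool
let p : Bool
\w._ : e -> Int
\q._ : f -> Int
  unify e -> Int ~ f -> Int
  unify e ~ f
  unify Int ~ Int
  unify Int ~ Int
  unify Int ~ Int
  unify Int ~ Int
  unify Bool ~ Bool
  unify Int ~ Int
  unify Int ~ Int
  unify Int ~ Int
s : g
\s._ : g -> g
let r : g -> g
  unify Int ~ Int
  unify Int ~ Int
  unify Int ~ Int
  unify Bool ~ Bool
\a._ : h -> Int
  unify h -> Int ~ Bool -> i
  unify h ~ Bool
  unify Int ~ i
_ _ : Int
  unify Int ~ Int
\b._ : j -> Int
  unify j -> Int ~ Bool -> k
  unify j ~ Bool
  unify Int ~ k
_ _ : Int
  unify Int ~ Int
let t : Int
\d._ : l -> Bool
let c : l -> Bool
t : Int
let e : Int
\f._ : m -> Bool
  unify m -> Bool ~ Int -> n
  unify m ~ Int
  unify Bool ~ n
_ _ : Bool
  unify Bool ~ Bool
  unify Bool ~ Bool
  unify Bool ~ Bool
  unify Bool ~ Bool
  unify Bool ~ Bool
  unify Bool ~ Bool
  unify Bool ~ Bool
  unify Bool ~ Bool
  unify Bool ~ Bool
  unify Bool ~ Bool
  unify Bool ~ Bool
  unify Bool ~ Bool
  unify Bool ~ Bool
  unify Bool ~ Bool
  unify Bool ~ Bool
  unify f -> Int ~ Bool -> o
  unify f ~ Bool
  unify Int ~ o
_ _ : Int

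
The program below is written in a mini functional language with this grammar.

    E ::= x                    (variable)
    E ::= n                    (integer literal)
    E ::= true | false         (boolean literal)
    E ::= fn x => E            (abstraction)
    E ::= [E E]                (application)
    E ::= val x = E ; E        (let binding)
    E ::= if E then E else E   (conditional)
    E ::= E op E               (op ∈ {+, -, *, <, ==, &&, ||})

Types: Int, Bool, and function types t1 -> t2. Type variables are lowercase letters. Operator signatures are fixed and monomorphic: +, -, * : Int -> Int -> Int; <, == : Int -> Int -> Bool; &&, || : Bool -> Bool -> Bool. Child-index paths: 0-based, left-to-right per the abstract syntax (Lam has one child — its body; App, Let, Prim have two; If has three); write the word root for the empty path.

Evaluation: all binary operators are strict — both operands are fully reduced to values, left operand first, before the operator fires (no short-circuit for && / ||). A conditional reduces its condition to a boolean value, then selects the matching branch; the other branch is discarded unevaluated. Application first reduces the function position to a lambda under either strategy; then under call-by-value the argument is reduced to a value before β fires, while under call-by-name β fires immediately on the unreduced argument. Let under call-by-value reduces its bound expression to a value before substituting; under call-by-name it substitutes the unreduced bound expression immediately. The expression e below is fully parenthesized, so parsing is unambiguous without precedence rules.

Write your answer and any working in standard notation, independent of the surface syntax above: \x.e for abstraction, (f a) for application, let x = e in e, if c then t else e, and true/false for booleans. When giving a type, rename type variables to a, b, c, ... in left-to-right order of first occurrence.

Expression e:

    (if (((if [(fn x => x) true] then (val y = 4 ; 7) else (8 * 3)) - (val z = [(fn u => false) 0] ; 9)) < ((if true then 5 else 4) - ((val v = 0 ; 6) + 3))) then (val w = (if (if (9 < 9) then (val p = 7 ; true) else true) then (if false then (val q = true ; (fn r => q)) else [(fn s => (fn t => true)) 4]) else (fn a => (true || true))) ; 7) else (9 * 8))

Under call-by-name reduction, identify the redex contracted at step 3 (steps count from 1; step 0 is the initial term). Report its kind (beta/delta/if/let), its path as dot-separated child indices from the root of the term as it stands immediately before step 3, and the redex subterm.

Answer: let at 0.0.0 : (let y = 4 in 7)

Working:
step 0: (if (((if ((\x.x) true) then (let y = 4 in 7) else (8 * 3)) - (let z = ((\u.false) 0) in 9)) < ((if true then 5 else 4) - ((let v = 0 in 6) + 3))) then (let w = (if (if (9 < 9) then (let p = 7 in true) else true) then (if false then (let q = true in (\r.q)) else ((\s.(\t.true)) 4)) else (\a.(true || true))) in 7) else (9 * 8))
step 1: [beta@0.0.0.0] (if (((if true then (let y = 4 in 7) else (8 * 3)) - (let z = ((\u.false) 0) in 9)) < ((if true then 5 else 4) - ((let v = 0 in 6) + 3))) then (let w = (if (if (9 < 9) then (let p = 7 in true) else true) then (if false then (let q = true in (\r.q)) else ((\s.(\t.true)) 4)) else (\a.(true || true))) in 7) else (9 * 8))
step 2: [if@0.0.0] (if (((let y = 4 in 7) - (let z = ((\u.false) 0) in 9)) < ((if true then 5 else 4) - ((let v = 0 in 6) + 3))) then (let w = (if (if (9 < 9) then (let p = 7 in true) else true) then (if false then (let q = true in (\r.q)) else ((\s.(\t.true)) 4)) else (\a.(true || true))) in 7) else (9 * 8))
step 3: [let@0.0.0] (if ((7 - (let z = ((\u.false) 0) in 9)) < ((if true then 5 else 4) - ((let v = 0 in 6) + 3))) then (let w = (if (if (9 < 9) then (let p = 7 in true) else true) then (if false then (let q = true in (\r.q)) else ((\s.(\t.true)) 4)) else (\a.(true || true))) in 7) else (9 * 8))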